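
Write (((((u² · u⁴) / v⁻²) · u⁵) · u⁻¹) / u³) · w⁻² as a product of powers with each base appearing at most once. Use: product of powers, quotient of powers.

u⁷v²w⁻²

(((((u² · u⁴) / v⁻²) · u⁵) · u⁻¹) / u³) · w⁻²
= ((((u⁶ / v⁻²) · u⁵) · u⁻¹) / u³) · w⁻²    [product of powers]
= u⁷v²w⁻²    [quotient of powers; product of powers]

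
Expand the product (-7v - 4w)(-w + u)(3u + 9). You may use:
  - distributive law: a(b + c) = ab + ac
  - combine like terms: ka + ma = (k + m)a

21uvw + 63vw - 21u^2v - 63uv + 12uw^2 + 36w^2 - 12u^2w - 36uw

(-7v - 4w)(-w + u)(3u + 9)
= (7vw - 7uv + 4w^2 - 4uw)(3u + 9)    [distributive law]
= 21uvw + 63vw - 21u^2v - 63uv + 12uw^2 + 36w^2 - 12u^2w - 36uw    [distributive law]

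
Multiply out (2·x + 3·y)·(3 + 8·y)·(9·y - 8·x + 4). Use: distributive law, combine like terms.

(2·x + 3·y)·(3 + 8·y)·(9·y - 8·x + 4)
= (6·x + 16·x·y + 9·y + 24·y^2)·(9·y - 8·x + 4)    [distributive law]
= 54·x·y - 48·x^2 + 24·x + 144·x·y^2 - 128·x^2·y + 64·x·y + 81·y^2 - 72·x·y + 36·y + 216·y^3 - 192·x·y^2 + 96·y^2    [distributive law]
= 46·x·y - 48·x^2 + 24·x - 48·x·y^2 - 128·x^2·y + 177·y^2 + 36·y + 216·y^3    [combine like terms]

46·x·y - 48·x^2 + 24·x - 48·x·y^2 - 128·x^2·y + 177·y^2 + 36·y + 216·y^3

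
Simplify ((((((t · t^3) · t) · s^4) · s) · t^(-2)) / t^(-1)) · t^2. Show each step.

s^5t^6

((((((t · t^3) · t) · s^4) · s) · t^(-2)) / t^(-1)) · t^2
= (((((t^4 · t) · s^4) · s) · t^(-2)) / t^(-1)) · t^2    [product of powers]
= ((((t^5 · s^4) · s) · t^(-2)) / t^(-1)) · t^2    [product of powers]
= s^5t^6    [quotient of powers; product of powers]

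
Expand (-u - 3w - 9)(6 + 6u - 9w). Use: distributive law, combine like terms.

(-u - 3w - 9)(6 + 6u - 9w)
= -6u - 6u^2 + 9uw - 18w - 18uw + 27w^2 - 54 - 54u + 81w    [distributive law]
= -60u - 6u^2 - 9uw + 63w + 27w^2 - 54    [combine like terms]

-60u - 6u^2 - 9uw + 63w + 27w^2 - 54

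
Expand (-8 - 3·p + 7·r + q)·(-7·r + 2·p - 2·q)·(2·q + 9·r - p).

256·q·r + 504·r² - 200·p·r - 48·p·q + 16·p² + 32·q² + 163·p·q·r + 364·p·r² - 89·p²·r - 20·p²·q + 6·p³ + 18·p·q² - 287·q·r² - 441·r³ - 60·q²·r - 4·q³

(-8 - 3·p + 7·r + q)·(-7·r + 2·p - 2·q)·(2·q + 9·r - p)
= (56·r - 16·p + 16·q + 21·p·r - 6·p² + 6·p·q - 49·r² + 14·p·r - 14·q·r - 7·q·r + 2·p·q - 2·q²)·(2·q + 9·r - p)    [distributive law]
= (56·r - 16·p + 16·q + 35·p·r - 6·p² + 8·p·q - 49·r² - 21·q·r - 2·q²)·(2·q + 9·r - p)    [combine like terms]
= 112·q·r + 504·r² - 56·p·r - 32·p·q - 144·p·r + 16·p² + 32·q² + 144·q·r - 16·p·q + 70·p·q·r + 315·p·r² - 35·p²·r - 12·p²·q - 54·p²·r + 6·p³ + 16·p·q² + 72·p·q·r - 8·p²·q - 98·q·r² - 441·r³ + 49·p·r² - 42·q²·r - 189·q·r² + 21·p·q·r - 4·q³ - 18·q²·r + 2·p·q²    [distributive law]
= 256·q·r + 504·r² - 200·p·r - 48·p·q + 16·p² + 32·q² + 163·p·q·r + 364·p·r² - 89·p²·r - 20·p²·q + 6·p³ + 18·p·q² - 287·q·r² - 441·r³ - 60·q²·r - 4·q³    [combine like terms]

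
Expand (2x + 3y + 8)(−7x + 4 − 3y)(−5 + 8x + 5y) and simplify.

(2x + 3y + 8)(−7x + 4 − 3y)(−5 + 8x + 5y)
= (−14x^2 + 8x − 6xy − 21xy + 12y − 9y^2 − 56x + 32 − 24y)(−5 + 8x + 5y)    [distributive law]
= (−14x^2 − 48x − 27xy − 12y − 9y^2 + 32)(−5 + 8x + 5y)    [combine like terms]
= 70x^2 − 112x^3 − 70x^2y + 240x − 384x^2 − 240xy + 135xy − 216x^2y − 135xy^2 + 60y − 96xy − 60y^2 + 45y^2 − 72xy^2 − 45y^3 − 160 + 256x + 160y    [distributive law]
= −314x^2 − 112x^3 − 286x^2y + 496x − 201xy − 207xy^2 + 220y − 15y^2 − 45y^3 − 160    [combine like terms]

−314x^2 − 112x^3 − 286x^2y + 496x − 201xy − 207xy^2 + 220y − 15y^2 − 45y^3 − 160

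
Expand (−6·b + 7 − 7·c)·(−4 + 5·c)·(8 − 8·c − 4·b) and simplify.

304·b − 684·b·c − 96·b^2 + 380·b·c^2 + 120·b^2·c − 224 + 728·c − 784·c^2 + 280·c^3

(−6·b + 7 − 7·c)·(−4 + 5·c)·(8 − 8·c − 4·b)
= (24·b − 30·b·c − 28 + 35·c + 28·c − 35·c^2)·(8 − 8·c − 4·b)    [distributive law]
= (24·b − 30·b·c − 28 + 63·c − 35·c^2)·(8 − 8·c − 4·b)    [combine like terms]
= 192·b − 192·b·c − 96·b^2 − 240·b·c + 240·b·c^2 + 120·b^2·c − 224 + 224·c + 112·b + 504·c − 504·c^2 − 252·b·c − 280·c^2 + 280·c^3 + 140·b·c^2    [distributive law]
= 304·b − 684·b·c − 96·b^2 + 380·b·c^2 + 120·b^2·c − 224 + 728·c − 784·c^2 + 280·c^3    [combine like terms]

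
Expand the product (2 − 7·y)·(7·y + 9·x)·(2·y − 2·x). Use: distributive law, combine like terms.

28·y^2 + 8·x·y − 36·x^2 − 98·y^3 − 28·x·y^2 + 126·x^2·y

(2 − 7·y)·(7·y + 9·x)·(2·y − 2·x)
= (14·y + 18·x − 49·y^2 − 63·x·y)·(2·y − 2·x)    [distributive law]
= 28·y^2 − 28·x·y + 36·x·y − 36·x^2 − 98·y^3 + 98·x·y^2 − 126·x·y^2 + 126·x^2·y    [distributive law]
= 28·y^2 + 8·x·y − 36·x^2 − 98·y^3 − 28·x·y^2 + 126·x^2·y    [combine like terms]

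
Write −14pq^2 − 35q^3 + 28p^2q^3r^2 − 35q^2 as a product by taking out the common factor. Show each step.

−14pq^2 − 35q^3 + 28p^2q^3r^2 − 35q^2
= 7(−2pq^2 − 5q^3 + 4p^2q^3r^2 − 5q^2)    [factor out 7]
= 7q^2(−2p − 5q + 4p^2qr^2 − 5)    [factor out q^2]

7q^2(−2p − 5q + 4p^2qr^2 − 5)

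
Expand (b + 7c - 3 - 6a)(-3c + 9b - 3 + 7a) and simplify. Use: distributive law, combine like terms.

60bc + 9b^2 - 30b - 47ab - 21c^2 - 12c + 67ac + 9 - 3a - 42a^2

(b + 7c - 3 - 6a)(-3c + 9b - 3 + 7a)
= -3bc + 9b^2 - 3b + 7ab - 21c^2 + 63bc - 21c + 49ac + 9c - 27b + 9 - 21a + 18ac - 54ab + 18a - 42a^2    [distributive law]
= 60bc + 9b^2 - 30b - 47ab - 21c^2 - 12c + 67ac + 9 - 3a - 42a^2    [combine like terms]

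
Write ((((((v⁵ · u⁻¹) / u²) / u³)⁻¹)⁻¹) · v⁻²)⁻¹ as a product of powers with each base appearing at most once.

u⁶v⁻³

((((((v⁵ · u⁻¹) / u²) / u³)⁻¹)⁻¹) · v⁻²)⁻¹
= ((((((v⁵ · u⁻¹) / u²) / u³)⁻¹)⁻¹)⁻¹) · ((v⁻²)⁻¹)    [power of a product]
= (((((v⁵ · u⁻¹) / u²) / u³)⁻¹)¹) · ((v⁻²)⁻¹)    [power of a power]
= ((((v⁵ · u⁻¹) / u²) / u³)⁻¹) · ((v⁻²)⁻¹)    [power of a power]
= ((((v⁵ · u⁻¹) / u²)⁻¹) / ((u³)⁻¹)) · ((v⁻²)⁻¹)    [power of a quotient]
= ((((v⁵ · u⁻¹)⁻¹) / ((u²)⁻¹)) / ((u³)⁻¹)) · ((v⁻²)⁻¹)    [power of a quotient]
= (((((v⁵)⁻¹) · ((u⁻¹)⁻¹)) / ((u²)⁻¹)) / ((u³)⁻¹)) · ((v⁻²)⁻¹)    [power of a product]
= (((v⁻⁵ · ((u⁻¹)⁻¹)) / ((u²)⁻¹)) / ((u³)⁻¹)) · ((v⁻²)⁻¹)    [power of a power]
= (((v⁻⁵ · u) / ((u²)⁻¹)) / ((u³)⁻¹)) · ((v⁻²)⁻¹)    [power of a power]
= (((v⁻⁵ · u) / u⁻²) / ((u³)⁻¹)) · ((v⁻²)⁻¹)    [power of a power]
= (((v⁻⁵ · u) / u⁻²) / u⁻³) · ((v⁻²)⁻¹)    [power of a power]
= (((v⁻⁵ · u) / u⁻²) / u⁻³) · v²    [power of a power]
= u⁶v⁻³    [quotient of powers; product of powers]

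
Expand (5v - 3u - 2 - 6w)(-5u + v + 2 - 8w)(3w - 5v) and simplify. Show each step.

(5v - 3u - 2 - 6w)(-5u + v + 2 - 8w)(3w - 5v)
= (-25uv + 5v^2 + 10v - 40vw + 15u^2 - 3uv - 6u + 24uw + 10u - 2v - 4 + 16w + 30uw - 6vw - 12w + 48w^2)(3w - 5v)    [distributive law]
= (-28uv + 5v^2 + 8v - 46vw + 15u^2 + 4u + 54uw - 4 + 4w + 48w^2)(3w - 5v)    [combine like terms]
= -84uvw + 140uv^2 + 15v^2w - 25v^3 + 24vw - 40v^2 - 138vw^2 + 230v^2w + 45u^2w - 75u^2v + 12uw - 20uv + 162uw^2 - 270uvw - 12w + 20v + 12w^2 - 20vw + 144w^3 - 240vw^2    [distributive law]
= -354uvw + 140uv^2 + 245v^2w - 25v^3 + 4vw - 40v^2 - 378vw^2 + 45u^2w - 75u^2v + 12uw - 20uv + 162uw^2 - 12w + 20v + 12w^2 + 144w^3    [combine like terms]

-354uvw + 140uv^2 + 245v^2w - 25v^3 + 4vw - 40v^2 - 378vw^2 + 45u^2w - 75u^2v + 12uw - 20uv + 162uw^2 - 12w + 20v + 12w^2 + 144w^3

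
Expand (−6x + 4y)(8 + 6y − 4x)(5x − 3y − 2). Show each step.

−288x^2 + 408xy + 96x − 332x^2y + 276xy^2 + 120x^3 − 144y^2 − 64y − 72y^3

(−6x + 4y)(8 + 6y − 4x)(5x − 3y − 2)
= (−48x − 36xy + 24x^2 + 32y + 24y^2 − 16xy)(5x − 3y − 2)    [distributive law]
= (−48x − 52xy + 24x^2 + 32y + 24y^2)(5x − 3y − 2)    [combine like terms]
= −240x^2 + 144xy + 96x − 260x^2y + 156xy^2 + 104xy + 120x^3 − 72x^2y − 48x^2 + 160xy − 96y^2 − 64y + 120xy^2 − 72y^3 − 48y^2    [distributive law]
= −288x^2 + 408xy + 96x − 332x^2y + 276xy^2 + 120x^3 − 144y^2 − 64y − 72y^3    [combine like terms]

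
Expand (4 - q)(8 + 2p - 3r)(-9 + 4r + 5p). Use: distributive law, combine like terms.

(4 - q)(8 + 2p - 3r)(-9 + 4r + 5p)
= (32 + 8p - 12r - 8q - 2pq + 3qr)(-9 + 4r + 5p)    [distributive law]
= -288 + 128r + 160p - 72p + 32pr + 40p² + 108r - 48r² - 60pr + 72q - 32qr - 40pq + 18pq - 8pqr - 10p²q - 27qr + 12qr² + 15pqr    [distributive law]
= -288 + 236r + 88p - 28pr + 40p² - 48r² + 72q - 59qr - 22pq + 7pqr - 10p²q + 12qr²    [combine like terms]

-288 + 236r + 88p - 28pr + 40p² - 48r² + 72q - 59qr - 22pq + 7pqr - 10p²q + 12qr²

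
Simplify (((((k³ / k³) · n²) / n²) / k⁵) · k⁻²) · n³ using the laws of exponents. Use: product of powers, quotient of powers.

(((((k³ / k³) · n²) / n²) / k⁵) · k⁻²) · n³
= ((((k⁰ · n²) / n²) / k⁵) · k⁻²) · n³    [quotient of powers]
= k⁻⁷·n³    [quotient of powers; product of powers]

k⁻⁷·n³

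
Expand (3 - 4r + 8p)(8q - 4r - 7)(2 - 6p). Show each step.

(3 - 4r + 8p)(8q - 4r - 7)(2 - 6p)
= (24q - 12r - 21 - 32qr + 16r² + 28r + 64pq - 32pr - 56p)(2 - 6p)    [distributive law]
= (24q + 16r - 21 - 32qr + 16r² + 64pq - 32pr - 56p)(2 - 6p)    [combine like terms]
= 48q - 144pq + 32r - 96pr - 42 + 126p - 64qr + 192pqr + 32r² - 96pr² + 128pq - 384p²q - 64pr + 192p²r - 112p + 336p²    [distributive law]
= 48q - 16pq + 32r - 160pr - 42 + 14p - 64qr + 192pqr + 32r² - 96pr² - 384p²q + 192p²r + 336p²    [combine like terms]

48q - 16pq + 32r - 160pr - 42 + 14p - 64qr + 192pqr + 32r² - 96pr² - 384p²q + 192p²r + 336p²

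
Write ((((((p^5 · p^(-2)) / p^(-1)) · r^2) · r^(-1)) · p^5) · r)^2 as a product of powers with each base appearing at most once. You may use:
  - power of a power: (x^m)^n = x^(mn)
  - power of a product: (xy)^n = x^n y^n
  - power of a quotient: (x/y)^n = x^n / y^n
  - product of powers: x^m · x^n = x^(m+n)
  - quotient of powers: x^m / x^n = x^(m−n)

((((((p^5 · p^(-2)) / p^(-1)) · r^2) · r^(-1)) · p^5) · r)^2
= ((((((p^5 · p^(-2)) / p^(-1)) · r^2) · r^(-1)) · p^5)^2) · (r^2)    [power of a product]
= ((((((p^5 · p^(-2)) / p^(-1)) · r^2) · r^(-1))^2) · ((p^5)^2)) · (r^2)    [power of a product]
= ((((((p^5 · p^(-2)) / p^(-1)) · r^2)^2) · ((r^(-1))^2)) · ((p^5)^2)) · (r^2)    [power of a product]
= ((((((p^5 · p^(-2)) / p^(-1))^2) · ((r^2)^2)) · ((r^(-1))^2)) · ((p^5)^2)) · (r^2)    [power of a product]
= ((((((p^5 · p^(-2))^2) / ((p^(-1))^2)) · ((r^2)^2)) · ((r^(-1))^2)) · ((p^5)^2)) · (r^2)    [power of a quotient]
= (((((((p^5)^2) · ((p^(-2))^2)) / ((p^(-1))^2)) · ((r^2)^2)) · ((r^(-1))^2)) · ((p^5)^2)) · (r^2)    [power of a product]
= (((((p^10 · ((p^(-2))^2)) / ((p^(-1))^2)) · ((r^2)^2)) · ((r^(-1))^2)) · ((p^5)^2)) · (r^2)    [power of a power]
= (((((p^10 · p^(-4)) / ((p^(-1))^2)) · ((r^2)^2)) · ((r^(-1))^2)) · ((p^5)^2)) · (r^2)    [power of a power]
= ((((p^6 / ((p^(-1))^2)) · ((r^2)^2)) · ((r^(-1))^2)) · ((p^5)^2)) · (r^2)    [product of powers]
= ((((p^6 / p^(-2)) · ((r^2)^2)) · ((r^(-1))^2)) · ((p^5)^2)) · (r^2)    [power of a power]
= (((p^8 · ((r^2)^2)) · ((r^(-1))^2)) · ((p^5)^2)) · (r^2)    [quotient of powers]
= (((p^8 · r^4) · ((r^(-1))^2)) · ((p^5)^2)) · (r^2)    [power of a power]
= (((p^8 · r^4) · r^(-2)) · ((p^5)^2)) · (r^2)    [power of a power]
= (((p^8 · r^4) · r^(-2)) · p^10) · (r^2)    [power of a power]
= p^18r^4    [product of powers]

p^18r^4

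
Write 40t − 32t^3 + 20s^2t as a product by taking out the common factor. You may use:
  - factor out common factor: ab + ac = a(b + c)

4t(10 − 8t^2 + 5s^2)

40t − 32t^3 + 20s^2t
= 4(10t − 8t^3 + 5s^2t)    [factor out 4]
= 4t(10 − 8t^2 + 5s^2)    [factor out t]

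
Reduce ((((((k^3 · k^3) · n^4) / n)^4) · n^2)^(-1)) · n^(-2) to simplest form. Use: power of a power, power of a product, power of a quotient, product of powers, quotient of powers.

k^(-24)·n^(-16)

((((((k^3 · k^3) · n^4) / n)^4) · n^2)^(-1)) · n^(-2)
= ((((((k^3 · k^3) · n^4) / n)^4)^(-1)) · ((n^2)^(-1))) · n^(-2)    [power of a product]
= (((((k^3 · k^3) · n^4) / n)^(-4)) · ((n^2)^(-1))) · n^(-2)    [power of a power]
= (((((k^3 · k^3) · n^4)^(-4)) / (n^(-4))) · ((n^2)^(-1))) · n^(-2)    [power of a quotient]
= (((((k^3 · k^3)^(-4)) · ((n^4)^(-4))) / (n^(-4))) · ((n^2)^(-1))) · n^(-2)    [power of a product]
= ((((((k^3)^(-4)) · ((k^3)^(-4))) · ((n^4)^(-4))) / (n^(-4))) · ((n^2)^(-1))) · n^(-2)    [power of a product]
= ((((k^(-12) · ((k^3)^(-4))) · ((n^4)^(-4))) / (n^(-4))) · ((n^2)^(-1))) · n^(-2)    [power of a power]
= ((((k^(-12) · k^(-12)) · ((n^4)^(-4))) / (n^(-4))) · ((n^2)^(-1))) · n^(-2)    [power of a power]
= (((k^(-24) · ((n^4)^(-4))) / (n^(-4))) · ((n^2)^(-1))) · n^(-2)    [product of powers]
= (((k^(-24) · n^(-16)) / (n^(-4))) · ((n^2)^(-1))) · n^(-2)    [power of a power]
= (((k^(-24) · n^(-16)) / n^(-4)) · n^(-2)) · n^(-2)    [power of a power]
= k^(-24)·n^(-16)    [quotient of powers; product of powers]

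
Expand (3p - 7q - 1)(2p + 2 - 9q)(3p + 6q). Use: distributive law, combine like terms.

18p³ - 87p²q + 12p² + 9pq - 57pq² - 30q² + 378q³ - 6p - 12q

(3p - 7q - 1)(2p + 2 - 9q)(3p + 6q)
= (6p² + 6p - 27pq - 14pq - 14q + 63q² - 2p - 2 + 9q)(3p + 6q)    [distributive law]
= (6p² + 4p - 41pq - 5q + 63q² - 2)(3p + 6q)    [combine like terms]
= 18p³ + 36p²q + 12p² + 24pq - 123p²q - 246pq² - 15pq - 30q² + 189pq² + 378q³ - 6p - 12q    [distributive law]
= 18p³ - 87p²q + 12p² + 9pq - 57pq² - 30q² + 378q³ - 6p - 12q    [combine like terms]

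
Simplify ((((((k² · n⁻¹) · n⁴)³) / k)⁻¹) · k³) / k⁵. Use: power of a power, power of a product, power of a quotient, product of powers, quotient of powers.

((((((k² · n⁻¹) · n⁴)³) / k)⁻¹) · k³) / k⁵
= ((((((k² · n⁻¹) · n⁴)³)⁻¹) / (k⁻¹)) · k³) / k⁵    [power of a quotient]
= (((((k² · n⁻¹) · n⁴)⁻³) / (k⁻¹)) · k³) / k⁵    [power of a power]
= (((((k² · n⁻¹)⁻³) · ((n⁴)⁻³)) / (k⁻¹)) · k³) / k⁵    [power of a product]
= ((((((k²)⁻³) · ((n⁻¹)⁻³)) · ((n⁴)⁻³)) / (k⁻¹)) · k³) / k⁵    [power of a product]
= ((((k⁻⁶ · ((n⁻¹)⁻³)) · ((n⁴)⁻³)) / (k⁻¹)) · k³) / k⁵    [power of a power]
= ((((k⁻⁶ · n³) · ((n⁴)⁻³)) / (k⁻¹)) · k³) / k⁵    [power of a power]
= ((((k⁻⁶ · n³) · n⁻¹²) / (k⁻¹)) · k³) / k⁵    [power of a power]
= k⁻⁷n⁻⁹    [quotient of powers; product of powers]

k⁻⁷n⁻⁹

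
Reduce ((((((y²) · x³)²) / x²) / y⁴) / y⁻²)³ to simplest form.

((((((y²) · x³)²) / x²) / y⁴) / y⁻²)³
= ((((((y²) · x³)²) / x²) / y⁴)³) / ((y⁻²)³)    [power of a quotient]
= ((((((y²) · x³)²) / x²)³) / ((y⁴)³)) / ((y⁻²)³)    [power of a quotient]
= ((((((y²) · x³)²)³) / ((x²)³)) / ((y⁴)³)) / ((y⁻²)³)    [power of a quotient]
= (((((y²) · x³)⁶) / ((x²)³)) / ((y⁴)³)) / ((y⁻²)³)    [power of a power]
= (((((y²)⁶) · ((x³)⁶)) / ((x²)³)) / ((y⁴)³)) / ((y⁻²)³)    [power of a product]
= ((((y¹²) · ((x³)⁶)) / ((x²)³)) / ((y⁴)³)) / ((y⁻²)³)    [power of a power]
= (((y¹² · x¹⁸) / ((x²)³)) / ((y⁴)³)) / ((y⁻²)³)    [power of a power]
= (((y¹² · x¹⁸) / x⁶) / ((y⁴)³)) / ((y⁻²)³)    [power of a power]
= (((y¹² · x¹⁸) / x⁶) / y¹²) / ((y⁻²)³)    [power of a power]
= (((y¹² · x¹⁸) / x⁶) / y¹²) / y⁻⁶    [power of a power]
= x¹²y⁶    [quotient of powers; product of powers]

x¹²y⁶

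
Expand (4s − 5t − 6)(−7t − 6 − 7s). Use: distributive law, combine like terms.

(4s − 5t − 6)(−7t − 6 − 7s)
= −28st − 24s − 28s^2 + 35t^2 + 30t + 35st + 42t + 36 + 42s    [distributive law]
= 7st + 18s − 28s^2 + 35t^2 + 72t + 36    [combine like terms]

7st + 18s − 28s^2 + 35t^2 + 72t + 36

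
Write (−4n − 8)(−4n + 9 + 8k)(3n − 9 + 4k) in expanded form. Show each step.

(−4n − 8)(−4n + 9 + 8k)(3n − 9 + 4k)
= (16n^2 − 36n − 32kn + 32n − 72 − 64k)(3n − 9 + 4k)    [distributive law]
= (16n^2 − 4n − 32kn − 72 − 64k)(3n − 9 + 4k)    [combine like terms]
= 48n^3 − 144n^2 + 64kn^2 − 12n^2 + 36n − 16kn − 96kn^2 + 288kn − 128k^2n − 216n + 648 − 288k − 192kn + 576k − 256k^2    [distributive law]
= 48n^3 − 156n^2 − 32kn^2 − 180n + 80kn − 128k^2n + 648 + 288k − 256k^2    [combine like terms]

48n^3 − 156n^2 − 32kn^2 − 180n + 80kn − 128k^2n + 648 + 288k − 256k^2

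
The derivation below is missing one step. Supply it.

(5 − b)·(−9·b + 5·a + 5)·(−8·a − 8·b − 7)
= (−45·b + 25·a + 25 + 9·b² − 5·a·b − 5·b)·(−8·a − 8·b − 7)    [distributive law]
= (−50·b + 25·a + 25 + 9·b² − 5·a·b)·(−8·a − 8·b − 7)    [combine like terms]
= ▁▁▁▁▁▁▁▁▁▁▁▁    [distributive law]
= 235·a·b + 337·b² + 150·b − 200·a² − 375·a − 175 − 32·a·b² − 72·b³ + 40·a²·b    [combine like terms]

Applying distributive law to the line above:

400·a·b + 400·b² + 350·b − 200·a² − 200·a·b − 175·a − 200·a − 200·b − 175 − 72·a·b² − 72·b³ − 63·b² + 40·a²·b + 40·a·b² + 35·a·b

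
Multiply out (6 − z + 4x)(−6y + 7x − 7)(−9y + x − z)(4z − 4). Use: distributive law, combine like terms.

1512y^2z − 1296y^2 − 1020xyz + 648xy − 84yz^2 + 1620yz + 196x^2z − 56x^2 − 56xz^2 − 140xz − 1512y + 168x + 196z^2 − 168z − 216y^2z^2 + 372xyz^2 − 24yz^3 − 140x^2z^2 + 28xz^3 − 28z^3 + 864xy^2z − 864xy^2 − 1104x^2yz + 1104x^2y + 112x^3z − 112x^3

(6 − z + 4x)(−6y + 7x − 7)(−9y + x − z)(4z − 4)
= (−36y + 42x − 42 + 6yz − 7xz + 7z − 24xy + 28x^2 − 28x)(−9y + x − z)(4z − 4)    [distributive law]
= (−36y + 14x − 42 + 6yz − 7xz + 7z − 24xy + 28x^2)(−9y + x − z)(4z − 4)    [combine like terms]
= (324y^2 − 36xy + 36yz − 126xy + 14x^2 − 14xz + 378y − 42x + 42z − 54y^2z + 6xyz − 6yz^2 + 63xyz − 7x^2z + 7xz^2 − 63yz + 7xz − 7z^2 + 216xy^2 − 24x^2y + 24xyz − 252x^2y + 28x^3 − 28x^2z)(4z − 4)    [distributive law]
= (324y^2 − 162xy − 27yz + 14x^2 − 7xz + 378y − 42x + 42z − 54y^2z + 93xyz − 6yz^2 − 35x^2z + 7xz^2 − 7z^2 + 216xy^2 − 276x^2y + 28x^3)(4z − 4)    [combine like terms]
= 1296y^2z − 1296y^2 − 648xyz + 648xy − 108yz^2 + 108yz + 56x^2z − 56x^2 − 28xz^2 + 28xz + 1512yz − 1512y − 168xz + 168x + 168z^2 − 168z − 216y^2z^2 + 216y^2z + 372xyz^2 − 372xyz − 24yz^3 + 24yz^2 − 140x^2z^2 + 140x^2z + 28xz^3 − 28xz^2 − 28z^3 + 28z^2 + 864xy^2z − 864xy^2 − 1104x^2yz + 1104x^2y + 112x^3z − 112x^3    [distributive law]
= 1512y^2z − 1296y^2 − 1020xyz + 648xy − 84yz^2 + 1620yz + 196x^2z − 56x^2 − 56xz^2 − 140xz − 1512y + 168x + 196z^2 − 168z − 216y^2z^2 + 372xyz^2 − 24yz^3 − 140x^2z^2 + 28xz^3 − 28z^3 + 864xy^2z − 864xy^2 − 1104x^2yz + 1104x^2y + 112x^3z − 112x^3    [combine like terms]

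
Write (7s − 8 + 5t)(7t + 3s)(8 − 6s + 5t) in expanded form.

728st − 279s²t + 110st² + 312s² − 126s³ − 448t − 192s + 175t³

(7s − 8 + 5t)(7t + 3s)(8 − 6s + 5t)
= (49st + 21s² − 56t − 24s + 35t² + 15st)(8 − 6s + 5t)    [distributive law]
= (64st + 21s² − 56t − 24s + 35t²)(8 − 6s + 5t)    [combine like terms]
= 512st − 384s²t + 320st² + 168s² − 126s³ + 105s²t − 448t + 336st − 280t² − 192s + 144s² − 120st + 280t² − 210st² + 175t³    [distributive law]
= 728st − 279s²t + 110st² + 312s² − 126s³ − 448t − 192s + 175t³    [combine like terms]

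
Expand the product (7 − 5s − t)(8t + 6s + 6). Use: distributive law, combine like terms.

(7 − 5s − t)(8t + 6s + 6)
= 56t + 42s + 42 − 40st − 30s^2 − 30s − 8t^2 − 6st − 6t    [distributive law]
= 50t + 12s + 42 − 46st − 30s^2 − 8t^2    [combine like terms]

50t + 12s + 42 − 46st − 30s^2 − 8t^2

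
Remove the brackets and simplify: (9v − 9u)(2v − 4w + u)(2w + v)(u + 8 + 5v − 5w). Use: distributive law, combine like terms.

(9v − 9u)(2v − 4w + u)(2w + v)(u + 8 + 5v − 5w)
= (18v^2 − 36vw + 9uv − 18uv + 36uw − 9u^2)(2w + v)(u + 8 + 5v − 5w)    [distributive law]
= (18v^2 − 36vw − 9uv + 36uw − 9u^2)(2w + v)(u + 8 + 5v − 5w)    [combine like terms]
= (36v^2w + 18v^3 − 72vw^2 − 36v^2w − 18uvw − 9uv^2 + 72uw^2 + 36uvw − 18u^2w − 9u^2v)(u + 8 + 5v − 5w)    [distributive law]
= (18v^3 − 72vw^2 + 18uvw − 9uv^2 + 72uw^2 − 18u^2w − 9u^2v)(u + 8 + 5v − 5w)    [combine like terms]
= 18uv^3 + 144v^3 + 90v^4 − 90v^3w − 72uvw^2 − 576vw^2 − 360v^2w^2 + 360vw^3 + 18u^2vw + 144uvw + 90uv^2w − 90uvw^2 − 9u^2v^2 − 72uv^2 − 45uv^3 + 45uv^2w + 72u^2w^2 + 576uw^2 + 360uvw^2 − 360uw^3 − 18u^3w − 144u^2w − 90u^2vw + 90u^2w^2 − 9u^3v − 72u^2v − 45u^2v^2 + 45u^2vw    [distributive law]
= −27uv^3 + 144v^3 + 90v^4 − 90v^3w + 198uvw^2 − 576vw^2 − 360v^2w^2 + 360vw^3 − 27u^2vw + 144uvw + 135uv^2w − 54u^2v^2 − 72uv^2 + 162u^2w^2 + 576uw^2 − 360uw^3 − 18u^3w − 144u^2w − 9u^3v − 72u^2v    [combine like terms]

−27uv^3 + 144v^3 + 90v^4 − 90v^3w + 198uvw^2 − 576vw^2 − 360v^2w^2 + 360vw^3 − 27u^2vw + 144uvw + 135uv^2w − 54u^2v^2 − 72uv^2 + 162u^2w^2 + 576uw^2 − 360uw^3 − 18u^3w − 144u^2w − 9u^3v − 72u^2v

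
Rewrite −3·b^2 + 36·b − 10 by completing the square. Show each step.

−3·b^2 + 36·b − 10
= −3(b^2 − 12·b) − 10    [factor out -3 from the b-terms]
= −3(b^2 − 12·b + 36 − 36) − 10    [add and subtract 36 inside the bracket]
= −3(b − 6)^2 + 108 − 10    [perfect-square identity]
= −3(b − 6)^2 + 98    [combine constants]

−3(b − 6)^2 + 98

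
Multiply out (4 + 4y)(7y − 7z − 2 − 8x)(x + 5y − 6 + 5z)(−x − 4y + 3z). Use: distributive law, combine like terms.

(4 + 4y)(7y − 7z − 2 − 8x)(x + 5y − 6 + 5z)(−x − 4y + 3z)
= (28y − 28z − 8 − 32x + 28y² − 28yz − 8y − 32xy)(x + 5y − 6 + 5z)(−x − 4y + 3z)    [distributive law]
= (20y − 28z − 8 − 32x + 28y² − 28yz − 32xy)(x + 5y − 6 + 5z)(−x − 4y + 3z)    [combine like terms]
= (20xy + 100y² − 120y + 100yz − 28xz − 140yz + 168z − 140z² − 8x − 40y + 48 − 40z − 32x² − 160xy + 192x − 160xz + 28xy² + 140y³ − 168y² + 140y²z − 28xyz − 140y²z + 168yz − 140yz² − 32x²y − 160xy² + 192xy − 160xyz)(−x − 4y + 3z)    [distributive law]
= (52xy − 68y² − 160y + 128yz − 188xz + 128z − 140z² + 184x + 48 − 32x² − 132xy² + 140y³ − 188xyz − 140yz² − 32x²y)(−x − 4y + 3z)    [combine like terms]
= −52x²y − 208xy² + 156xyz + 68xy² + 272y³ − 204y²z + 160xy + 640y² − 480yz − 128xyz − 512y²z + 384yz² + 188x²z + 752xyz − 564xz² − 128xz − 512yz + 384z² + 140xz² + 560yz² − 420z³ − 184x² − 736xy + 552xz − 48x − 192y + 144z + 32x³ + 128x²y − 96x²z + 132x²y² + 528xy³ − 396xy²z − 140xy³ − 560y⁴ + 420y³z + 188x²yz + 752xy²z − 564xyz² + 140xyz² + 560y²z² − 420yz³ + 32x³y + 128x²y² − 96x²yz    [distributive law]
= 76x²y − 140xy² + 780xyz + 272y³ − 716y²z − 576xy + 640y² − 992yz + 944yz² + 92x²z − 424xz² + 424xz + 384z² − 420z³ − 184x² − 48x − 192y + 144z + 32x³ + 260x²y² + 388xy³ + 356xy²z − 560y⁴ + 420y³z + 92x²yz − 424xyz² + 560y²z² − 420yz³ + 32x³y    [combine like terms]

76x²y − 140xy² + 780xyz + 272y³ − 716y²z − 576xy + 640y² − 992yz + 944yz² + 92x²z − 424xz² + 424xz + 384z² − 420z³ − 184x² − 48x − 192y + 144z + 32x³ + 260x²y² + 388xy³ + 356xy²z − 560y⁴ + 420y³z + 92x²yz − 424xyz² + 560y²z² − 420yz³ + 32x³y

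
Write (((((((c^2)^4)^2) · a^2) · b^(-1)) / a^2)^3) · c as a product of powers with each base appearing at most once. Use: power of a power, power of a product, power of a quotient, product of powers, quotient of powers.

(((((((c^2)^4)^2) · a^2) · b^(-1)) / a^2)^3) · c
= (((((((c^2)^4)^2) · a^2) · b^(-1))^3) / ((a^2)^3)) · c    [power of a quotient]
= (((((((c^2)^4)^2) · a^2)^3) · ((b^(-1))^3)) / ((a^2)^3)) · c    [power of a product]
= (((((((c^2)^4)^2)^3) · ((a^2)^3)) · ((b^(-1))^3)) / ((a^2)^3)) · c    [power of a product]
= ((((((c^2)^4)^6) · ((a^2)^3)) · ((b^(-1))^3)) / ((a^2)^3)) · c    [power of a power]
= (((((c^2)^24) · ((a^2)^3)) · ((b^(-1))^3)) / ((a^2)^3)) · c    [power of a power]
= (((c^48 · ((a^2)^3)) · ((b^(-1))^3)) / ((a^2)^3)) · c    [power of a power]
= (((c^48 · a^6) · ((b^(-1))^3)) / ((a^2)^3)) · c    [power of a power]
= (((c^48 · a^6) · b^(-3)) / ((a^2)^3)) · c    [power of a power]
= (((c^48 · a^6) · b^(-3)) / a^6) · c    [power of a power]
= b^(-3)c^49    [quotient of powers; product of powers]

b^(-3)c^49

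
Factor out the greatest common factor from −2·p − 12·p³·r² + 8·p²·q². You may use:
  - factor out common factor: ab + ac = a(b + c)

2·p(−1 − 6·p²·r² + 4·p·q²)

−2·p − 12·p³·r² + 8·p²·q²
= 2(−p − 6·p³·r² + 4·p²·q²)    [factor out 2]
= 2·p(−1 − 6·p²·r² + 4·p·q²)    [factor out p]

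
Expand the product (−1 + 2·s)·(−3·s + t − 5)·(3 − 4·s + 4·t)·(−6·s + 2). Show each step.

266·s² − 172·s − 12·s³ + 44·s²·t − 138·s·t + 34·t + 40·s·t² − 8·t² + 30 − 144·s⁴ + 192·s³·t − 48·s²·t²

(−1 + 2·s)·(−3·s + t − 5)·(3 − 4·s + 4·t)·(−6·s + 2)
= (3·s − t + 5 − 6·s² + 2·s·t − 10·s)·(3 − 4·s + 4·t)·(−6·s + 2)    [distributive law]
= (−7·s − t + 5 − 6·s² + 2·s·t)·(3 − 4·s + 4·t)·(−6·s + 2)    [combine like terms]
= (−21·s + 28·s² − 28·s·t − 3·t + 4·s·t − 4·t² + 15 − 20·s + 20·t − 18·s² + 24·s³ − 24·s²·t + 6·s·t − 8·s²·t + 8·s·t²)·(−6·s + 2)    [distributive law]
= (−41·s + 10·s² − 18·s·t + 17·t − 4·t² + 15 + 24·s³ − 32·s²·t + 8·s·t²)·(−6·s + 2)    [combine like terms]
= 246·s² − 82·s − 60·s³ + 20·s² + 108·s²·t − 36·s·t − 102·s·t + 34·t + 24·s·t² − 8·t² − 90·s + 30 − 144·s⁴ + 48·s³ + 192·s³·t − 64·s²·t − 48·s²·t² + 16·s·t²    [distributive law]
= 266·s² − 172·s − 12·s³ + 44·s²·t − 138·s·t + 34·t + 40·s·t² − 8·t² + 30 − 144·s⁴ + 192·s³·t − 48·s²·t²    [combine like terms]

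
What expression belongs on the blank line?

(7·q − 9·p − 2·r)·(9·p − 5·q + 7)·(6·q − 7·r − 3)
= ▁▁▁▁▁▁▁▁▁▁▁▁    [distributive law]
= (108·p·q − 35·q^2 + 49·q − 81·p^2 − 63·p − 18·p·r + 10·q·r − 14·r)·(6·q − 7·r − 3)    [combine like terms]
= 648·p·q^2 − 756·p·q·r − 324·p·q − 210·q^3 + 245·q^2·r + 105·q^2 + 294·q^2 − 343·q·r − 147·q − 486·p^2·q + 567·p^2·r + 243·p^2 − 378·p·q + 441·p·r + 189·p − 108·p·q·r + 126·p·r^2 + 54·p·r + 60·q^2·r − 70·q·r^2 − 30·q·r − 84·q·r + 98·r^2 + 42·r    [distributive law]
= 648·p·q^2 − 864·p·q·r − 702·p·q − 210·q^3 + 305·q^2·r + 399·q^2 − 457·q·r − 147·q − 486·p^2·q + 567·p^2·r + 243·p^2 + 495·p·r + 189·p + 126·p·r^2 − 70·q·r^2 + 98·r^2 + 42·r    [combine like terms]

After distributive law, the bracketed line is:

(63·p·q − 35·q^2 + 49·q − 81·p^2 + 45·p·q − 63·p − 18·p·r + 10·q·r − 14·r)·(6·q − 7·r − 3)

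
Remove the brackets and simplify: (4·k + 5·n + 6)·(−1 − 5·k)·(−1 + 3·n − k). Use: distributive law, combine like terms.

40·k − 72·k·n + 54·k^2 − 35·k^2·n + 20·k^3 − 13·n − 15·n^2 − 75·k·n^2 + 6

(4·k + 5·n + 6)·(−1 − 5·k)·(−1 + 3·n − k)
= (−4·k − 20·k^2 − 5·n − 25·k·n − 6 − 30·k)·(−1 + 3·n − k)    [distributive law]
= (−34·k − 20·k^2 − 5·n − 25·k·n − 6)·(−1 + 3·n − k)    [combine like terms]
= 34·k − 102·k·n + 34·k^2 + 20·k^2 − 60·k^2·n + 20·k^3 + 5·n − 15·n^2 + 5·k·n + 25·k·n − 75·k·n^2 + 25·k^2·n + 6 − 18·n + 6·k    [distributive law]
= 40·k − 72·k·n + 54·k^2 − 35·k^2·n + 20·k^3 − 13·n − 15·n^2 − 75·k·n^2 + 6    [combine like terms]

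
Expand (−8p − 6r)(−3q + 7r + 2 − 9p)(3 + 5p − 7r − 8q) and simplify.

200pq − 456p^2q − 62pqr − 192pq^2 + 46pr − 514p^2r − 196pr^2 − 48p + 136p^2 + 360p^3 + 150qr + 210qr^2 − 144q^2r − 42r^2 + 294r^3 − 36r

(−8p − 6r)(−3q + 7r + 2 − 9p)(3 + 5p − 7r − 8q)
= (24pq − 56pr − 16p + 72p^2 + 18qr − 42r^2 − 12r + 54pr)(3 + 5p − 7r − 8q)    [distributive law]
= (24pq − 2pr − 16p + 72p^2 + 18qr − 42r^2 − 12r)(3 + 5p − 7r − 8q)    [combine like terms]
= 72pq + 120p^2q − 168pqr − 192pq^2 − 6pr − 10p^2r + 14pr^2 + 16pqr − 48p − 80p^2 + 112pr + 128pq + 216p^2 + 360p^3 − 504p^2r − 576p^2q + 54qr + 90pqr − 126qr^2 − 144q^2r − 126r^2 − 210pr^2 + 294r^3 + 336qr^2 − 36r − 60pr + 84r^2 + 96qr    [distributive law]
= 200pq − 456p^2q − 62pqr − 192pq^2 + 46pr − 514p^2r − 196pr^2 − 48p + 136p^2 + 360p^3 + 150qr + 210qr^2 − 144q^2r − 42r^2 + 294r^3 − 36r    [combine like terms]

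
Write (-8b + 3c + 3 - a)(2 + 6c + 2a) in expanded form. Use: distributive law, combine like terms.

-16b - 48bc - 16ab + 24c + 18c^2 + 6 + 4a - 2a^2

(-8b + 3c + 3 - a)(2 + 6c + 2a)
= -16b - 48bc - 16ab + 6c + 18c^2 + 6ac + 6 + 18c + 6a - 2a - 6ac - 2a^2    [distributive law]
= -16b - 48bc - 16ab + 24c + 18c^2 + 6 + 4a - 2a^2    [combine like terms]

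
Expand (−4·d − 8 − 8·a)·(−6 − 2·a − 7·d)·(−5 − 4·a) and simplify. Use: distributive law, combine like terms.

(−4·d − 8 − 8·a)·(−6 − 2·a − 7·d)·(−5 − 4·a)
= (24·d + 8·a·d + 28·d² + 48 + 16·a + 56·d + 48·a + 16·a² + 56·a·d)·(−5 − 4·a)    [distributive law]
= (80·d + 64·a·d + 28·d² + 48 + 64·a + 16·a²)·(−5 − 4·a)    [combine like terms]
= −400·d − 320·a·d − 320·a·d − 256·a²·d − 140·d² − 112·a·d² − 240 − 192·a − 320·a − 256·a² − 80·a² − 64·a³    [distributive law]
= −400·d − 640·a·d − 256·a²·d − 140·d² − 112·a·d² − 240 − 512·a − 336·a² − 64·a³    [combine like terms]

−400·d − 640·a·d − 256·a²·d − 140·d² − 112·a·d² − 240 − 512·a − 336·a² − 64·a³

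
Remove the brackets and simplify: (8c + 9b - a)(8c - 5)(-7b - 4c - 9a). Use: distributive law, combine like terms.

(8c + 9b - a)(8c - 5)(-7b - 4c - 9a)
= (64c² - 40c + 72bc - 45b - 8ac + 5a)(-7b - 4c - 9a)    [distributive law]
= -448bc² - 256c³ - 576ac² + 280bc + 160c² + 360ac - 504b²c - 288bc² - 648abc + 315b² + 180bc + 405ab + 56abc + 32ac² + 72a²c - 35ab - 20ac - 45a²    [distributive law]
= -736bc² - 256c³ - 544ac² + 460bc + 160c² + 340ac - 504b²c - 592abc + 315b² + 370ab + 72a²c - 45a²    [combine like terms]

-736bc² - 256c³ - 544ac² + 460bc + 160c² + 340ac - 504b²c - 592abc + 315b² + 370ab + 72a²c - 45a²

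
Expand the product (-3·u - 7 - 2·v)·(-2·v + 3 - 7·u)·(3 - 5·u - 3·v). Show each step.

-100·u·v - 163·u^2·v - 80·u·v^2 + 225·u - 137·u^2 - 105·u^3 + 87·v - 12·v^2 - 63 - 12·v^3

(-3·u - 7 - 2·v)·(-2·v + 3 - 7·u)·(3 - 5·u - 3·v)
= (6·u·v - 9·u + 21·u^2 + 14·v - 21 + 49·u + 4·v^2 - 6·v + 14·u·v)·(3 - 5·u - 3·v)    [distributive law]
= (20·u·v + 40·u + 21·u^2 + 8·v - 21 + 4·v^2)·(3 - 5·u - 3·v)    [combine like terms]
= 60·u·v - 100·u^2·v - 60·u·v^2 + 120·u - 200·u^2 - 120·u·v + 63·u^2 - 105·u^3 - 63·u^2·v + 24·v - 40·u·v - 24·v^2 - 63 + 105·u + 63·v + 12·v^2 - 20·u·v^2 - 12·v^3    [distributive law]
= -100·u·v - 163·u^2·v - 80·u·v^2 + 225·u - 137·u^2 - 105·u^3 + 87·v - 12·v^2 - 63 - 12·v^3    [combine like terms]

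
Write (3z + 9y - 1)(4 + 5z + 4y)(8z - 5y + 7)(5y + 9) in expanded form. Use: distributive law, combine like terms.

(3z + 9y - 1)(4 + 5z + 4y)(8z - 5y + 7)(5y + 9)
= (12z + 15z² + 12yz + 36y + 45yz + 36y² - 4 - 5z - 4y)(8z - 5y + 7)(5y + 9)    [distributive law]
= (7z + 15z² + 57yz + 32y + 36y² - 4)(8z - 5y + 7)(5y + 9)    [combine like terms]
= (56z² - 35yz + 49z + 120z³ - 75yz² + 105z² + 456yz² - 285y²z + 399yz + 256yz - 160y² + 224y + 288y²z - 180y³ + 252y² - 32z + 20y - 28)(5y + 9)    [distributive law]
= (161z² + 620yz + 17z + 120z³ + 381yz² + 3y²z + 92y² + 244y - 180y³ - 28)(5y + 9)    [combine like terms]
= 805yz² + 1449z² + 3100y²z + 5580yz + 85yz + 153z + 600yz³ + 1080z³ + 1905y²z² + 3429yz² + 15y³z + 27y²z + 460y³ + 828y² + 1220y² + 2196y - 900y⁴ - 1620y³ - 140y - 252    [distributive law]
= 4234yz² + 1449z² + 3127y²z + 5665yz + 153z + 600yz³ + 1080z³ + 1905y²z² + 15y³z - 1160y³ + 2048y² + 2056y - 900y⁴ - 252    [combine like terms]

4234yz² + 1449z² + 3127y²z + 5665yz + 153z + 600yz³ + 1080z³ + 1905y²z² + 15y³z - 1160y³ + 2048y² + 2056y - 900y⁴ - 252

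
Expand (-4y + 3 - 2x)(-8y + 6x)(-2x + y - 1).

-72xy^2 + 32y^3 - 56y^2 + 4x^2y + 74xy + 24y - 24x^2 - 18x + 24x^3

(-4y + 3 - 2x)(-8y + 6x)(-2x + y - 1)
= (32y^2 - 24xy - 24y + 18x + 16xy - 12x^2)(-2x + y - 1)    [distributive law]
= (32y^2 - 8xy - 24y + 18x - 12x^2)(-2x + y - 1)    [combine like terms]
= -64xy^2 + 32y^3 - 32y^2 + 16x^2y - 8xy^2 + 8xy + 48xy - 24y^2 + 24y - 36x^2 + 18xy - 18x + 24x^3 - 12x^2y + 12x^2    [distributive law]
= -72xy^2 + 32y^3 - 56y^2 + 4x^2y + 74xy + 24y - 24x^2 - 18x + 24x^3    [combine like terms]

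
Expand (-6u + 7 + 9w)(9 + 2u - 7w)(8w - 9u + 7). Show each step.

-188uw + 276u^2 - 847u - 636u^2w + 108u^3 + 1047uw^2 + 728w + 441 - 185w^2 - 504w^3

(-6u + 7 + 9w)(9 + 2u - 7w)(8w - 9u + 7)
= (-54u - 12u^2 + 42uw + 63 + 14u - 49w + 81w + 18uw - 63w^2)(8w - 9u + 7)    [distributive law]
= (-40u - 12u^2 + 60uw + 63 + 32w - 63w^2)(8w - 9u + 7)    [combine like terms]
= -320uw + 360u^2 - 280u - 96u^2w + 108u^3 - 84u^2 + 480uw^2 - 540u^2w + 420uw + 504w - 567u + 441 + 256w^2 - 288uw + 224w - 504w^3 + 567uw^2 - 441w^2    [distributive law]
= -188uw + 276u^2 - 847u - 636u^2w + 108u^3 + 1047uw^2 + 728w + 441 - 185w^2 - 504w^3    [combine like terms]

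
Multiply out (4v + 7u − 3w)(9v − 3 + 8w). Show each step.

(4v + 7u − 3w)(9v − 3 + 8w)
= 36v^2 − 12v + 32vw + 63uv − 21u + 56uw − 27vw + 9w − 24w^2    [distributive law]
= 36v^2 − 12v + 5vw + 63uv − 21u + 56uw + 9w − 24w^2    [combine like terms]

36v^2 − 12v + 5vw + 63uv − 21u + 56uw + 9w − 24w^2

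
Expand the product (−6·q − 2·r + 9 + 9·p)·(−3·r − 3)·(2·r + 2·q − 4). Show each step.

(−6·q − 2·r + 9 + 9·p)·(−3·r − 3)·(2·r + 2·q − 4)
= (18·q·r + 18·q + 6·r^2 + 6·r − 27·r − 27 − 27·p·r − 27·p)·(2·r + 2·q − 4)    [distributive law]
= (18·q·r + 18·q + 6·r^2 − 21·r − 27 − 27·p·r − 27·p)·(2·r + 2·q − 4)    [combine like terms]
= 36·q·r^2 + 36·q^2·r − 72·q·r + 36·q·r + 36·q^2 − 72·q + 12·r^3 + 12·q·r^2 − 24·r^2 − 42·r^2 − 42·q·r + 84·r − 54·r − 54·q + 108 − 54·p·r^2 − 54·p·q·r + 108·p·r − 54·p·r − 54·p·q + 108·p    [distributive law]
= 48·q·r^2 + 36·q^2·r − 78·q·r + 36·q^2 − 126·q + 12·r^3 − 66·r^2 + 30·r + 108 − 54·p·r^2 − 54·p·q·r + 54·p·r − 54·p·q + 108·p    [combine like terms]

48·q·r^2 + 36·q^2·r − 78·q·r + 36·q^2 − 126·q + 12·r^3 − 66·r^2 + 30·r + 108 − 54·p·r^2 − 54·p·q·r + 54·p·r − 54·p·q + 108·p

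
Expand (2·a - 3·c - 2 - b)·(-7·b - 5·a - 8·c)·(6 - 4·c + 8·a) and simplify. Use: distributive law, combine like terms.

(2·a - 3·c - 2 - b)·(-7·b - 5·a - 8·c)·(6 - 4·c + 8·a)
= (-14·a·b - 10·a² - 16·a·c + 21·b·c + 15·a·c + 24·c² + 14·b + 10·a + 16·c + 7·b² + 5·a·b + 8·b·c)·(6 - 4·c + 8·a)    [distributive law]
= (-9·a·b - 10·a² - a·c + 29·b·c + 24·c² + 14·b + 10·a + 16·c + 7·b²)·(6 - 4·c + 8·a)    [combine like terms]
= -54·a·b + 36·a·b·c - 72·a²·b - 60·a² + 40·a²·c - 80·a³ - 6·a·c + 4·a·c² - 8·a²·c + 174·b·c - 116·b·c² + 232·a·b·c + 144·c² - 96·c³ + 192·a·c² + 84·b - 56·b·c + 112·a·b + 60·a - 40·a·c + 80·a² + 96·c - 64·c² + 128·a·c + 42·b² - 28·b²·c + 56·a·b²    [distributive law]
= 58·a·b + 268·a·b·c - 72·a²·b + 20·a² + 32·a²·c - 80·a³ + 82·a·c + 196·a·c² + 118·b·c - 116·b·c² + 80·c² - 96·c³ + 84·b + 60·a + 96·c + 42·b² - 28·b²·c + 56·a·b²    [combine like terms]

58·a·b + 268·a·b·c - 72·a²·b + 20·a² + 32·a²·c - 80·a³ + 82·a·c + 196·a·c² + 118·b·c - 116·b·c² + 80·c² - 96·c³ + 84·b + 60·a + 96·c + 42·b² - 28·b²·c + 56·a·b²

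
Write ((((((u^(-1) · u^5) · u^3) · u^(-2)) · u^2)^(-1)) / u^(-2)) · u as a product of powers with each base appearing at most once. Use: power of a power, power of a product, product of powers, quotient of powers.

((((((u^(-1) · u^5) · u^3) · u^(-2)) · u^2)^(-1)) / u^(-2)) · u
= ((((((u^(-1) · u^5) · u^3) · u^(-2))^(-1)) · ((u^2)^(-1))) / u^(-2)) · u    [power of a product]
= ((((((u^(-1) · u^5) · u^3)^(-1)) · ((u^(-2))^(-1))) · ((u^2)^(-1))) / u^(-2)) · u    [power of a product]
= ((((((u^(-1) · u^5)^(-1)) · ((u^3)^(-1))) · ((u^(-2))^(-1))) · ((u^2)^(-1))) / u^(-2)) · u    [power of a product]
= (((((((u^(-1))^(-1)) · ((u^5)^(-1))) · ((u^3)^(-1))) · ((u^(-2))^(-1))) · ((u^2)^(-1))) / u^(-2)) · u    [power of a product]
= (((((u · ((u^5)^(-1))) · ((u^3)^(-1))) · ((u^(-2))^(-1))) · ((u^2)^(-1))) / u^(-2)) · u    [power of a power]
= (((((u · u^(-5)) · ((u^3)^(-1))) · ((u^(-2))^(-1))) · ((u^2)^(-1))) / u^(-2)) · u    [power of a power]
= ((((u^(-4) · ((u^3)^(-1))) · ((u^(-2))^(-1))) · ((u^2)^(-1))) / u^(-2)) · u    [product of powers]
= ((((u^(-4) · u^(-3)) · ((u^(-2))^(-1))) · ((u^2)^(-1))) / u^(-2)) · u    [power of a power]
= (((u^(-7) · ((u^(-2))^(-1))) · ((u^2)^(-1))) / u^(-2)) · u    [product of powers]
= (((u^(-7) · u^2) · ((u^2)^(-1))) / u^(-2)) · u    [power of a power]
= ((u^(-5) · ((u^2)^(-1))) / u^(-2)) · u    [product of powers]
= ((u^(-5) · u^(-2)) / u^(-2)) · u    [power of a power]
= (u^(-7) / u^(-2)) · u    [product of powers]
= u^(-5) · u    [quotient of powers]
= u^(-4)    [product of powers]

u^(-4)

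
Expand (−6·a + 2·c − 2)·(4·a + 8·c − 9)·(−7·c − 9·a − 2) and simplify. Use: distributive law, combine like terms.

(−6·a + 2·c − 2)·(4·a + 8·c − 9)·(−7·c − 9·a − 2)
= (−24·a^2 − 48·a·c + 54·a + 8·a·c + 16·c^2 − 18·c − 8·a − 16·c + 18)·(−7·c − 9·a − 2)    [distributive law]
= (−24·a^2 − 40·a·c + 46·a + 16·c^2 − 34·c + 18)·(−7·c − 9·a − 2)    [combine like terms]
= 168·a^2·c + 216·a^3 + 48·a^2 + 280·a·c^2 + 360·a^2·c + 80·a·c − 322·a·c − 414·a^2 − 92·a − 112·c^3 − 144·a·c^2 − 32·c^2 + 238·c^2 + 306·a·c + 68·c − 126·c − 162·a − 36    [distributive law]
= 528·a^2·c + 216·a^3 − 366·a^2 + 136·a·c^2 + 64·a·c − 254·a − 112·c^3 + 206·c^2 − 58·c − 36    [combine like terms]

528·a^2·c + 216·a^3 − 366·a^2 + 136·a·c^2 + 64·a·c − 254·a − 112·c^3 + 206·c^2 − 58·c − 36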